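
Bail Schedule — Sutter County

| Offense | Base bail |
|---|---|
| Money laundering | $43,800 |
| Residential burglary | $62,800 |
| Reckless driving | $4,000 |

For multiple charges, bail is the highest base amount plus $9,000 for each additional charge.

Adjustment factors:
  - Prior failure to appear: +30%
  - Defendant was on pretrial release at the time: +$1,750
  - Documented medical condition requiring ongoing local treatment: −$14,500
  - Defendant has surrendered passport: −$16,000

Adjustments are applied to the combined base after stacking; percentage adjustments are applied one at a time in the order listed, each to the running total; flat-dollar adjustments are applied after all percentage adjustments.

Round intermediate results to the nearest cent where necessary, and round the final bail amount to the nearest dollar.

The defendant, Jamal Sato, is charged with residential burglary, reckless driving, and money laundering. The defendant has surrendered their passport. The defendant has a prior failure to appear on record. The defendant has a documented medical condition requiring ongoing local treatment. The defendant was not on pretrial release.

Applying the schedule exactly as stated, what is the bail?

Base amounts from the schedule: residential burglary $62,800; reckless driving $4,000; money laundering $43,800.
Stacking rule: highest base plus $9,000 per additional charge. Highest is residential burglary at $62,800; 2 additional charges → +$18,000. Combined base = $80,800.
Prior failure to appear (+30%): $80,800 × 1.3 = $105,040.
Documented medical condition requiring ongoing local treatment (−$14,500 flat): $105,040 − $14,500 = $90,540.
Defendant has surrendered passport (−$16,000 flat): $90,540 − $16,000 = $74,540.

$74,540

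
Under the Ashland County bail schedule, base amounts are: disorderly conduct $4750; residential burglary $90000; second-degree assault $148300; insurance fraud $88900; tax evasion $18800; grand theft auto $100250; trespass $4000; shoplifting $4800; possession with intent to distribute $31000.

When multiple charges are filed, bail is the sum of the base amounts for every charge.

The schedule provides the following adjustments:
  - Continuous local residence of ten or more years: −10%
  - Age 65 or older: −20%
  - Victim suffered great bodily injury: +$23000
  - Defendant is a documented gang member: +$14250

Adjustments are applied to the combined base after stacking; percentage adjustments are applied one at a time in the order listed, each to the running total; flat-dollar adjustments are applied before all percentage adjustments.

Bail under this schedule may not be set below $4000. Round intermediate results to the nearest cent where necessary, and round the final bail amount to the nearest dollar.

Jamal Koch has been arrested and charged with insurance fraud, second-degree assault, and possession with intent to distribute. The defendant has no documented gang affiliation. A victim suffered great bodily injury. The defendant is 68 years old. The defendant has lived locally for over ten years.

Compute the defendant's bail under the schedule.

Base amounts from the schedule: insurance fraud $88900; second-degree assault $148300; possession with intent to distribute $31000.
Stacking rule: sum of all bases. $88900 + $148300 + $31000 = $268200.
Victim suffered great bodily injury (+$23000 flat): $268200 + $23000 = $291200.
Continuous local residence of ten or more years (−10%): $291200 × 0.9 = $262080.
Age 65 or older (−20%): $262080 × 0.8 = $209664.
$209664 is at or above the $4000 minimum.

$209664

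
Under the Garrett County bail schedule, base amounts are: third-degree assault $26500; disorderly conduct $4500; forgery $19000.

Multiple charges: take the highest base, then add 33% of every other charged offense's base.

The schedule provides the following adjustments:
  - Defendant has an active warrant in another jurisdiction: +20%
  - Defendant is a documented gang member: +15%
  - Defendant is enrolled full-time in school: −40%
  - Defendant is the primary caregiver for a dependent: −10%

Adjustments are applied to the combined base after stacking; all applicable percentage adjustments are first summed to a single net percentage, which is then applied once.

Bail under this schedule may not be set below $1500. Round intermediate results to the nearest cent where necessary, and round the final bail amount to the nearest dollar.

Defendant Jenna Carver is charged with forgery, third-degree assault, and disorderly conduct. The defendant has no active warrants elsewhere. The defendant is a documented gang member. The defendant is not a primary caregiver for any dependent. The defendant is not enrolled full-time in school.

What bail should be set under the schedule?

Base amounts from the schedule: forgery $19000; third-degree assault $26500; disorderly conduct $4500.
Stacking rule: highest base plus 33% of each additional charge. Highest is third-degree assault at $26500. Additional: $19000 × 33% = $6270; $4500 × 33% = $1485. Combined base = $26500 + $7755 = $34255.
Defendant is a documented gang member (+15%): $34255 × 1.15 = $39393.25.
$39393.25 is at or above the $1500 minimum.
Rounded to the nearest dollar: $39393.

$39393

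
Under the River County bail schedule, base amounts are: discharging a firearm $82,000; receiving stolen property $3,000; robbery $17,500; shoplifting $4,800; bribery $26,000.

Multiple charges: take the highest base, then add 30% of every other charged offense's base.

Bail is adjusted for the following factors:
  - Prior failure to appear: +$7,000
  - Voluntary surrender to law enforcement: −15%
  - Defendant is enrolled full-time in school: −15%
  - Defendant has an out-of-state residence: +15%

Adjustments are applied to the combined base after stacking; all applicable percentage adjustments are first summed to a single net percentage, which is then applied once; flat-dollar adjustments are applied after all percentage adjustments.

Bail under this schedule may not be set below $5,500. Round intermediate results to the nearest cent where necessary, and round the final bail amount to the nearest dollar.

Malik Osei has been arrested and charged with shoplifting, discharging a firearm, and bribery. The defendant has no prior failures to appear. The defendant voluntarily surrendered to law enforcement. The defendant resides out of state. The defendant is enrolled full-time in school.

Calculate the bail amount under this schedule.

Base amounts from the schedule: shoplifting $4,800; discharging a firearm $82,000; bribery $26,000.
Stacking rule: highest base plus 30% of each additional charge. Highest is discharging a firearm at $82,000. Additional: $4,800 × 30% = $1,440; $26,000 × 30% = $7,800. Combined base = $82,000 + $9,240 = $91,240.
Net percentage adjustment: −15% −15% +15% = −15%. $91,240 × 0.85 = $77,554.
$77,554 is at or above the $5,500 minimum.

$77,554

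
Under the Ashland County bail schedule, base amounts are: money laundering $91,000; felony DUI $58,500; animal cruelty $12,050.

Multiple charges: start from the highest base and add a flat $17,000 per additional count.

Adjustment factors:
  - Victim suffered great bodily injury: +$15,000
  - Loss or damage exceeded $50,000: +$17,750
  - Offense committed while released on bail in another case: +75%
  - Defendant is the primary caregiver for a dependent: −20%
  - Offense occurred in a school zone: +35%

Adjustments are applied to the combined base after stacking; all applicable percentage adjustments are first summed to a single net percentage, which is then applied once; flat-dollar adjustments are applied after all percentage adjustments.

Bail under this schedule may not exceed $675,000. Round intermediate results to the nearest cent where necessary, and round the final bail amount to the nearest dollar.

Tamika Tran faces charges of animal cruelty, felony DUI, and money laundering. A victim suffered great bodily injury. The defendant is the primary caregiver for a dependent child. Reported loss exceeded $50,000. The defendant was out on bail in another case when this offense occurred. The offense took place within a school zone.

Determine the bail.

Base amounts from the schedule: animal cruelty $12,050; felony DUI $58,500; money laundering $91,000.
Stacking rule: highest base plus $17,000 per additional charge. Highest is money laundering at $91,000; 2 additional charges → +$34,000. Combined base = $125,000.
Net percentage adjustment: +75% −20% +35% = +90%. $125,000 × 1.9 = $237,500.
Victim suffered great bodily injury (+$15,000 flat): $237,500 + $15,000 = $252,500.
Loss or damage exceeded $50,000 (+$17,750 flat): $252,500 + $17,750 = $270,250.
$270,250 is within the $675,000 maximum.

$270,250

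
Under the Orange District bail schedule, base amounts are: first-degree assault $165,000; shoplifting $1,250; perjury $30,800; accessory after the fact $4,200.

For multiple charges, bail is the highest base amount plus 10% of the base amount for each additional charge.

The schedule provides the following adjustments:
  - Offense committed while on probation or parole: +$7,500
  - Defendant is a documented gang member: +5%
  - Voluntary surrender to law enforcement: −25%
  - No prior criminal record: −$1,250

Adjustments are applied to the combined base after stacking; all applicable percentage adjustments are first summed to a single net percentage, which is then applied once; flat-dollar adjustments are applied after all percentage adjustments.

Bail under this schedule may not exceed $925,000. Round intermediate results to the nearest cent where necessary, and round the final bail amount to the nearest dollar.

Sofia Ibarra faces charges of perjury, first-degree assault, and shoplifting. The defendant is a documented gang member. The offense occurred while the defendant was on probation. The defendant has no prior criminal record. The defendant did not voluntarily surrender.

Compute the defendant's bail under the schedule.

Base amounts from the schedule: perjury $30,800; first-degree assault $165,000; shoplifting $1,250.
Stacking rule: highest base plus 10% of each additional charge. Highest is first-degree assault at $165,000. Additional: $30,800 × 10% = $3,080; $1,250 × 10% = $125. Combined base = $165,000 + $3,205 = $168,205.
Defendant is a documented gang member (+5%): $168,205 × 1.05 = $176,615.25.
Offense committed while on probation or parole (+$7,500 flat): $176,615.25 + $7,500 = $184,115.25.
No prior criminal record (−$1,250 flat): $184,115.25 − $1,250 = $182,865.25.
$182,865.25 is within the $925,000 maximum.
Rounded to the nearest dollar: $182,865.

$182,865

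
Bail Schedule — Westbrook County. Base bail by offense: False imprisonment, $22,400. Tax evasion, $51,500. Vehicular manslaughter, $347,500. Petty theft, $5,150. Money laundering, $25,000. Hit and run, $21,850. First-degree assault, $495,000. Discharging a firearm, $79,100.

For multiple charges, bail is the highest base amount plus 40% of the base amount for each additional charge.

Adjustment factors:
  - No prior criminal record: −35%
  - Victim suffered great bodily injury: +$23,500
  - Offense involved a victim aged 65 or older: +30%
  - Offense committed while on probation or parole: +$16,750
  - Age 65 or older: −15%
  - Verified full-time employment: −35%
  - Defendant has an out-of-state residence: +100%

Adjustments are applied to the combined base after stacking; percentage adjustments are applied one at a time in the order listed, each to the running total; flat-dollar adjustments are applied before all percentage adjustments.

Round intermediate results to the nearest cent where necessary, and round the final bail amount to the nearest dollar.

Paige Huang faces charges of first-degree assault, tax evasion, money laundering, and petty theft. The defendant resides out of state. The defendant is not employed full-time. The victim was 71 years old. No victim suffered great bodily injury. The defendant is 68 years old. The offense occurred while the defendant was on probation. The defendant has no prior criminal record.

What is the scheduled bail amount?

$782,045

Base amounts from the schedule: first-degree assault $495,000; tax evasion $51,500; money laundering $25,000; petty theft $5,150.
Stacking rule: highest base plus 40% of each additional charge. Highest is first-degree assault at $495,000. Additional: $51,500 × 40% = $20,600; $25,000 × 40% = $10,000; $5,150 × 40% = $2,060. Combined base = $495,000 + $32,660 = $527,660.
Offense committed while on probation or parole (+$16,750 flat): $527,660 + $16,750 = $544,410.
No prior criminal record (−35%): $544,410 × 0.65 = $353,866.50.
Offense involved a victim aged 65 or older (+30%): $353,866.50 × 1.3 = $460,026.45.
Age 65 or older (−15%): $460,026.45 × 0.85 = $391,022.48.
Defendant has an out-of-state residence (+100%): $391,022.48 × 2 = $782,044.96.
Rounded to the nearest dollar: $782,045.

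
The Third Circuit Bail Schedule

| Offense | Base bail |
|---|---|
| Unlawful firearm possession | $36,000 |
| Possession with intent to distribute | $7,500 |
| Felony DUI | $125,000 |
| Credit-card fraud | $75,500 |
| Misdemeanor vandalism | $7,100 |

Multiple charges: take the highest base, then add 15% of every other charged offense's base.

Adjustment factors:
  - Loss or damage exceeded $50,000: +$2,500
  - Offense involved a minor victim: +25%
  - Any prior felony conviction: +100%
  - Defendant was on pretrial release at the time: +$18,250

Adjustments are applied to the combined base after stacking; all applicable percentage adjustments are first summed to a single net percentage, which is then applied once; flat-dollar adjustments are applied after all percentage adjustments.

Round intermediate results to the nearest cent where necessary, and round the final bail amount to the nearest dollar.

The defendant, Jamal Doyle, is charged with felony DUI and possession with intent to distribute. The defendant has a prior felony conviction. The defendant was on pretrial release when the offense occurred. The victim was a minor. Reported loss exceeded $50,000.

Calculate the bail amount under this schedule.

$304,531

Base amounts from the schedule: felony DUI $125,000; possession with intent to distribute $7,500.
Stacking rule: highest base plus 15% of each additional charge. Highest is felony DUI at $125,000. Additional: $7,500 × 15% = $1,125. Combined base = $125,000 + $1,125 = $126,125.
Net percentage adjustment: +25% +100% = +125%. $126,125 × 2.25 = $283,781.25.
Loss or damage exceeded $50,000 (+$2,500 flat): $283,781.25 + $2,500 = $286,281.25.
Defendant was on pretrial release at the time (+$18,250 flat): $286,281.25 + $18,250 = $304,531.25.
Rounded to the nearest dollar: $304,531.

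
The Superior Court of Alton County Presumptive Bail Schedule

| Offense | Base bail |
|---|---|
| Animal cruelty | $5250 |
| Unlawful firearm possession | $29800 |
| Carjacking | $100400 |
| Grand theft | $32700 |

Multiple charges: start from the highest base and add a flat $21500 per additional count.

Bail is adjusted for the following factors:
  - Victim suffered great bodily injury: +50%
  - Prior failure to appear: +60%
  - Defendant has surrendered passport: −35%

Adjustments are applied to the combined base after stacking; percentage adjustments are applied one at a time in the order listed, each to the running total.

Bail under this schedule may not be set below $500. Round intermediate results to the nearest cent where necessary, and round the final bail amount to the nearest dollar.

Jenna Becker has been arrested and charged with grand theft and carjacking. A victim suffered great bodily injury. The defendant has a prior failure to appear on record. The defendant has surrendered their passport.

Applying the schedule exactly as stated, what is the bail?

Base amounts from the schedule: grand theft $32700; carjacking $100400.
Stacking rule: highest base plus $21500 per additional charge. Highest is carjacking at $100400; 1 additional charge → +$21500. Combined base = $121900.
Victim suffered great bodily injury (+50%): $121900 × 1.5 = $182850.
Prior failure to appear (+60%): $182850 × 1.6 = $292560.
Defendant has surrendered passport (−35%): $292560 × 0.65 = $190164.
$190164 is at or above the $500 minimum.

$190164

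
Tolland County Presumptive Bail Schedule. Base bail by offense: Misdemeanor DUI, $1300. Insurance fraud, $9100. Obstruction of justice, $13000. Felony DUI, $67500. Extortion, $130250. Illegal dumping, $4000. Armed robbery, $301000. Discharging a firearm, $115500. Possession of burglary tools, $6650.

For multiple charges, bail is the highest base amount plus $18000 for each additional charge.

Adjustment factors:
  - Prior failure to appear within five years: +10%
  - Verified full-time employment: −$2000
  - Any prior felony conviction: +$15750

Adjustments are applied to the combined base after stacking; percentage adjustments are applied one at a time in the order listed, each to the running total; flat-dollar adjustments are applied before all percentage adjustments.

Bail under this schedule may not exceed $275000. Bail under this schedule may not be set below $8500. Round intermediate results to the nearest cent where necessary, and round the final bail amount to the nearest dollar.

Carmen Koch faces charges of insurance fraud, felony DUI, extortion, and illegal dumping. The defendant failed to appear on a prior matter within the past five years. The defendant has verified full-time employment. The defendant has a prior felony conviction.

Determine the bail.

$217800

Base amounts from the schedule: insurance fraud $9100; felony DUI $67500; extortion $130250; illegal dumping $4000.
Stacking rule: highest base plus $18000 per additional charge. Highest is extortion at $130250; 3 additional charges → +$54000. Combined base = $184250.
Verified full-time employment (−$2000 flat): $184250 − $2000 = $182250.
Any prior felony conviction (+$15750 flat): $182250 + $15750 = $198000.
Prior failure to appear within five years (+10%): $198000 × 1.1 = $217800.
$217800 is within the $275000 maximum.
$217800 is at or above the $8500 minimum.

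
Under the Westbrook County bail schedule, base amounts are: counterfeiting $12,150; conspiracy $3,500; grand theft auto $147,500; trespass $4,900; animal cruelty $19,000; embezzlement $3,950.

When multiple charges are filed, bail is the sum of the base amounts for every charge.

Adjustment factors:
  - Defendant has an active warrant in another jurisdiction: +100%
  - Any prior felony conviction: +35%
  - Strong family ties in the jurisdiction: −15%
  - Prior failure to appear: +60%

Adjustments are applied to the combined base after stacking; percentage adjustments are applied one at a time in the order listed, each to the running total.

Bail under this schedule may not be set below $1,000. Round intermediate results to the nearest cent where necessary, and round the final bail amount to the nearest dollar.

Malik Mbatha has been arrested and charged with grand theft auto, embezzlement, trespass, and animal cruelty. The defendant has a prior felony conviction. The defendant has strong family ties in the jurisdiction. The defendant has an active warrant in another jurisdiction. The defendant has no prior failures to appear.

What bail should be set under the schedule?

Base amounts from the schedule: grand theft auto $147,500; embezzlement $3,950; trespass $4,900; animal cruelty $19,000.
Stacking rule: sum of all bases. $147,500 + $3,950 + $4,900 + $19,000 = $175,350.
Defendant has an active warrant in another jurisdiction (+100%): $175,350 × 2 = $350,700.
Any prior felony conviction (+35%): $350,700 × 1.35 = $473,445.
Strong family ties in the jurisdiction (−15%): $473,445 × 0.85 = $402,428.25.
$402,428.25 is at or above the $1,000 minimum.
Rounded to the nearest dollar: $402,428.

$402,428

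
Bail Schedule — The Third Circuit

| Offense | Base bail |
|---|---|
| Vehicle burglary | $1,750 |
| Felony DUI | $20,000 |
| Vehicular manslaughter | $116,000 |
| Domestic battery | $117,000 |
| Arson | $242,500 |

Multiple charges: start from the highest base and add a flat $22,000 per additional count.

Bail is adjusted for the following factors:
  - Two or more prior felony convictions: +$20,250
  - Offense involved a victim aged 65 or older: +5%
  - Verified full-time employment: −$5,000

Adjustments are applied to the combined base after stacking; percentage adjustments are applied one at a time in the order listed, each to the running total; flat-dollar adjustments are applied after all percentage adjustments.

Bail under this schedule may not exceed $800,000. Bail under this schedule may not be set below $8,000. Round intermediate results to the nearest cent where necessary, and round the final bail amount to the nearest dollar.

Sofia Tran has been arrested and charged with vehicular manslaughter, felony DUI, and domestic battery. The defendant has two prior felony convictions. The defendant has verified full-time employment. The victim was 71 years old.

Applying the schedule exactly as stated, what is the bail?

$184,300

Base amounts from the schedule: vehicular manslaughter $116,000; felony DUI $20,000; domestic battery $117,000.
Stacking rule: highest base plus $22,000 per additional charge. Highest is domestic battery at $117,000; 2 additional charges → +$44,000. Combined base = $161,000.
Offense involved a victim aged 65 or older (+5%): $161,000 × 1.05 = $169,050.
Two or more prior felony convictions (+$20,250 flat): $169,050 + $20,250 = $189,300.
Verified full-time employment (−$5,000 flat): $189,300 − $5,000 = $184,300.
$184,300 is within the $800,000 maximum.
$184,300 is at or above the $8,000 minimum.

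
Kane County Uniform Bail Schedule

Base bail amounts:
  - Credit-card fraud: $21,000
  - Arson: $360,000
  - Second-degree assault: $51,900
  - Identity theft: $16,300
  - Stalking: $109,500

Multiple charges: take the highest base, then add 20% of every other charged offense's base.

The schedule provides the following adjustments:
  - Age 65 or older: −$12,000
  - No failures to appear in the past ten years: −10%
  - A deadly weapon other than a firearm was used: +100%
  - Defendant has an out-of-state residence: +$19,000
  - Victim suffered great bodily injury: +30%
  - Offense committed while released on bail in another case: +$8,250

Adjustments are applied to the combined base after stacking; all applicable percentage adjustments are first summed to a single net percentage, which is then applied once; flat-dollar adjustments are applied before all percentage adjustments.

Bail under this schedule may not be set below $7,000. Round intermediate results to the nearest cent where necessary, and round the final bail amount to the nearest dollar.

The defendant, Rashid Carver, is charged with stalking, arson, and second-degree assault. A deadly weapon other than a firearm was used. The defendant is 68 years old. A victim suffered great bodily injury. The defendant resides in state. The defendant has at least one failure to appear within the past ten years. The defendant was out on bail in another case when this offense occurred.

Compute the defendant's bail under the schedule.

Base amounts from the schedule: stalking $109,500; arson $360,000; second-degree assault $51,900.
Stacking rule: highest base plus 20% of each additional charge. Highest is arson at $360,000. Additional: $109,500 × 20% = $21,900; $51,900 × 20% = $10,380. Combined base = $360,000 + $32,280 = $392,280.
Age 65 or older (−$12,000 flat): $392,280 − $12,000 = $380,280.
Offense committed while released on bail in another case (+$8,250 flat): $380,280 + $8,250 = $388,530.
Net percentage adjustment: +100% +30% = +130%. $388,530 × 2.3 = $893,619.
$893,619 is at or above the $7,000 minimum.

$893,619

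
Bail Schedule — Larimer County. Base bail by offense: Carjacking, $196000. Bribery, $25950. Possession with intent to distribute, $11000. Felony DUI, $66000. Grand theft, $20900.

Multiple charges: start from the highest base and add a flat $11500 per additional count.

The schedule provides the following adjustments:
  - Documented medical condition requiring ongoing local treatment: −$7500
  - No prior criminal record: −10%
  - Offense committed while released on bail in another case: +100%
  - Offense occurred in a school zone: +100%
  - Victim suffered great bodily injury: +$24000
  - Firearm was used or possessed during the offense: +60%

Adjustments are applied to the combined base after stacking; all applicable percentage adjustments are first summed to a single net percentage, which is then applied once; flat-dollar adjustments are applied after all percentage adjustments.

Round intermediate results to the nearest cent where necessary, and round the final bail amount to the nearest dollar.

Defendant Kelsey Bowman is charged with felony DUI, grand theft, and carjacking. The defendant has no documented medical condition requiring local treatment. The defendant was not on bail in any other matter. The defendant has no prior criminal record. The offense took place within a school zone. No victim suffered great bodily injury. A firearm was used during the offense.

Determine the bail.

Base amounts from the schedule: felony DUI $66000; grand theft $20900; carjacking $196000.
Stacking rule: highest base plus $11500 per additional charge. Highest is carjacking at $196000; 2 additional charges → +$23000. Combined base = $219000.
Net percentage adjustment: −10% +100% +60% = +150%. $219000 × 2.5 = $547500.

$547500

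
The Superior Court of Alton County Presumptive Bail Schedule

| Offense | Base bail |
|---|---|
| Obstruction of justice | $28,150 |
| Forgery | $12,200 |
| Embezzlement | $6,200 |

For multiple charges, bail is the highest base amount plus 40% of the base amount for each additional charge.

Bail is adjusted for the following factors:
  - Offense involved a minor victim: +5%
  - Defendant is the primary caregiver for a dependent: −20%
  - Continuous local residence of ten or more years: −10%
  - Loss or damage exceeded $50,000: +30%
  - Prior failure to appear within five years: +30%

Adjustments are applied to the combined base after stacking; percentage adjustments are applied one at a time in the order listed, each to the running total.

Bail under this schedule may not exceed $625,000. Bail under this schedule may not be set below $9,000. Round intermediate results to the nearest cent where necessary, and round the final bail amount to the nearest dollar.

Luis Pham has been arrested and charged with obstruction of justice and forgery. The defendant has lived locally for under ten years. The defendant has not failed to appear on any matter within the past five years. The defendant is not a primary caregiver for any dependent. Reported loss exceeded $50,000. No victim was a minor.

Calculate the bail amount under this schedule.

$42,939

Base amounts from the schedule: obstruction of justice $28,150; forgery $12,200.
Stacking rule: highest base plus 40% of each additional charge. Highest is obstruction of justice at $28,150. Additional: $12,200 × 40% = $4,880. Combined base = $28,150 + $4,880 = $33,030.
Loss or damage exceeded $50,000 (+30%): $33,030 × 1.3 = $42,939.
$42,939 is within the $625,000 maximum.
$42,939 is at or above the $9,000 minimum.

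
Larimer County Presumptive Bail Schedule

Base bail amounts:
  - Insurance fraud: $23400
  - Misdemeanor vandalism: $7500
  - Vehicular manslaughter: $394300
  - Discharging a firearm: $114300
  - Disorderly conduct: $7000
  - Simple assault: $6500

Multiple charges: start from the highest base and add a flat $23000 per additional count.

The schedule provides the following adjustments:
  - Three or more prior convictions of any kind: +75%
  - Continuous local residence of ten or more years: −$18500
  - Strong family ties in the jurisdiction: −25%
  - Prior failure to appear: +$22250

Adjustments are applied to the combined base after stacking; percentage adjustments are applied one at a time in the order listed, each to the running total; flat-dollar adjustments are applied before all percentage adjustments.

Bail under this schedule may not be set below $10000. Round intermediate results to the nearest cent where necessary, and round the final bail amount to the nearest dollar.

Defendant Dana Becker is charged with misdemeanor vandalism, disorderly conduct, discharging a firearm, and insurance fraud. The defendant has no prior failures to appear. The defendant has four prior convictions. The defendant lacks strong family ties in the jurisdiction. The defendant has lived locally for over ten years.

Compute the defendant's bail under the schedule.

$288400

Base amounts from the schedule: misdemeanor vandalism $7500; disorderly conduct $7000; discharging a firearm $114300; insurance fraud $23400.
Stacking rule: highest base plus $23000 per additional charge. Highest is discharging a firearm at $114300; 3 additional charges → +$69000. Combined base = $183300.
Continuous local residence of ten or more years (−$18500 flat): $183300 − $18500 = $164800.
Three or more prior convictions of any kind (+75%): $164800 × 1.75 = $288400.
$288400 is at or above the $10000 minimum.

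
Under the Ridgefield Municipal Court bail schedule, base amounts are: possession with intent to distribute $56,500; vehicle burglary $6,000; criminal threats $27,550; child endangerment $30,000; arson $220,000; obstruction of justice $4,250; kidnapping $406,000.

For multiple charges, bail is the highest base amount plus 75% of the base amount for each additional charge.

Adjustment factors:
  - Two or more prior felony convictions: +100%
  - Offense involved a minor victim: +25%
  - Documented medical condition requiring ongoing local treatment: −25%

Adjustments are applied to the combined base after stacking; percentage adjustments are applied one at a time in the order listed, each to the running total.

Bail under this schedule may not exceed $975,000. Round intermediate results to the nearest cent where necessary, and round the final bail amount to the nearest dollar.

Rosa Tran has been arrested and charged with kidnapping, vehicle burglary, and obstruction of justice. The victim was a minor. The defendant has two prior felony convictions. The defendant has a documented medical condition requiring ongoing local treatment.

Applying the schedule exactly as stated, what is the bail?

Base amounts from the schedule: kidnapping $406,000; vehicle burglary $6,000; obstruction of justice $4,250.
Stacking rule: highest base plus 75% of each additional charge. Highest is kidnapping at $406,000. Additional: $6,000 × 75% = $4,500; $4,250 × 75% = $3,187.50. Combined base = $406,000 + $7,687.50 = $413,687.50.
Two or more prior felony convictions (+100%): $413,687.50 × 2 = $827,375.
Offense involved a minor victim (+25%): $827,375 × 1.25 = $1,034,218.75.
Documented medical condition requiring ongoing local treatment (−25%): $1,034,218.75 × 0.75 = $775,664.06.
$775,664.06 is within the $975,000 maximum.
Rounded to the nearest dollar: $775,664.

$775,664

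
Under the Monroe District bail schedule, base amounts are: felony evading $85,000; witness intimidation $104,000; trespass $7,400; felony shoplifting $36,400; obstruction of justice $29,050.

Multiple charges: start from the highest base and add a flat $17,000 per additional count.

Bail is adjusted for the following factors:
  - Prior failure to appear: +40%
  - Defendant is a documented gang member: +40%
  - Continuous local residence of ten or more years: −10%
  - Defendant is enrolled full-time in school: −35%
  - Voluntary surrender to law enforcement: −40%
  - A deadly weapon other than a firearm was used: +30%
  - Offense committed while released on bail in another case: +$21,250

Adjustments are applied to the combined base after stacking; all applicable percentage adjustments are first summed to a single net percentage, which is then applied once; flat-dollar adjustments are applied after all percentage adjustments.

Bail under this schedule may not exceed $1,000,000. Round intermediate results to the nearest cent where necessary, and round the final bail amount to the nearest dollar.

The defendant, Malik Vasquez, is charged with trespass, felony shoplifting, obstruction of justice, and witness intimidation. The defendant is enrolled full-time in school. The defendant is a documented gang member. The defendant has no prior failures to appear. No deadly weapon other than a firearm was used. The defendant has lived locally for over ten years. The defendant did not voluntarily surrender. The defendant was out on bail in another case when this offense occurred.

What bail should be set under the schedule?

Base amounts from the schedule: trespass $7,400; felony shoplifting $36,400; obstruction of justice $29,050; witness intimidation $104,000.
Stacking rule: highest base plus $17,000 per additional charge. Highest is witness intimidation at $104,000; 3 additional charges → +$51,000. Combined base = $155,000.
Net percentage adjustment: +40% −10% −35% = −5%. $155,000 × 0.95 = $147,250.
Offense committed while released on bail in another case (+$21,250 flat): $147,250 + $21,250 = $168,500.
$168,500 is within the $1,000,000 maximum.

$168,500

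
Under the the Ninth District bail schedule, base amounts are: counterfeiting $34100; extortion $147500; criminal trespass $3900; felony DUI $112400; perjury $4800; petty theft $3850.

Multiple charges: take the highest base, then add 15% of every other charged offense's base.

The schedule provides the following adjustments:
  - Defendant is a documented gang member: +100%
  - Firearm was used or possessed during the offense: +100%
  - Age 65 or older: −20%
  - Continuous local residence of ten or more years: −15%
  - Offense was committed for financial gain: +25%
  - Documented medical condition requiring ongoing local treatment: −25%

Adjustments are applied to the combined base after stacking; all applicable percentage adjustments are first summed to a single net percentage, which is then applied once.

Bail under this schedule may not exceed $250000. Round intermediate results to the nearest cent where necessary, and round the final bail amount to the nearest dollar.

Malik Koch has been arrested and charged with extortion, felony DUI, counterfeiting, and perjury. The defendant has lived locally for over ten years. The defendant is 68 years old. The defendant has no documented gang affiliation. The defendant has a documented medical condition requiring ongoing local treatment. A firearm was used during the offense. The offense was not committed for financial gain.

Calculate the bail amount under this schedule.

$238273

Base amounts from the schedule: extortion $147500; felony DUI $112400; counterfeiting $34100; perjury $4800.
Stacking rule: highest base plus 15% of each additional charge. Highest is extortion at $147500. Additional: $112400 × 15% = $16860; $34100 × 15% = $5115; $4800 × 15% = $720. Combined base = $147500 + $22695 = $170195.
Net percentage adjustment: +100% −20% −15% −25% = +40%. $170195 × 1.4 = $238273.
$238273 is within the $250000 maximum.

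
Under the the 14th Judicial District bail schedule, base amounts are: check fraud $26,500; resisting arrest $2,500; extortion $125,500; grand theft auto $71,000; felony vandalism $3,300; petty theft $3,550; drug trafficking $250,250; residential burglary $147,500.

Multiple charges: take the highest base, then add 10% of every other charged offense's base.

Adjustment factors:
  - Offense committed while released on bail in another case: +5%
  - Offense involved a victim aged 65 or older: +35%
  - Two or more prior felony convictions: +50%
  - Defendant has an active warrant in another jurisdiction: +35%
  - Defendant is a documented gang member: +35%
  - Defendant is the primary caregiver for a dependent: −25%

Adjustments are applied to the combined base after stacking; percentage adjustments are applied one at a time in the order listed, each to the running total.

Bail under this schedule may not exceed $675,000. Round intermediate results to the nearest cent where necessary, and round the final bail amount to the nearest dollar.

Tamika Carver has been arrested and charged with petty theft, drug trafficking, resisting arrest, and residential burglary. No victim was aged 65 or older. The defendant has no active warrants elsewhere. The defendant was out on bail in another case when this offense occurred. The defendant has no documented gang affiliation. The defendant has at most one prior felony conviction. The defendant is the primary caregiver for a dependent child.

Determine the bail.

Base amounts from the schedule: petty theft $3,550; drug trafficking $250,250; resisting arrest $2,500; residential burglary $147,500.
Stacking rule: highest base plus 10% of each additional charge. Highest is drug trafficking at $250,250. Additional: $3,550 × 10% = $355; $2,500 × 10% = $250; $147,500 × 10% = $14,750. Combined base = $250,250 + $15,355 = $265,605.
Offense committed while released on bail in another case (+5%): $265,605 × 1.05 = $278,885.25.
Defendant is the primary caregiver for a dependent (−25%): $278,885.25 × 0.75 = $209,163.94.
$209,163.94 is within the $675,000 maximum.
Rounded to the nearest dollar: $209,164.

$209,164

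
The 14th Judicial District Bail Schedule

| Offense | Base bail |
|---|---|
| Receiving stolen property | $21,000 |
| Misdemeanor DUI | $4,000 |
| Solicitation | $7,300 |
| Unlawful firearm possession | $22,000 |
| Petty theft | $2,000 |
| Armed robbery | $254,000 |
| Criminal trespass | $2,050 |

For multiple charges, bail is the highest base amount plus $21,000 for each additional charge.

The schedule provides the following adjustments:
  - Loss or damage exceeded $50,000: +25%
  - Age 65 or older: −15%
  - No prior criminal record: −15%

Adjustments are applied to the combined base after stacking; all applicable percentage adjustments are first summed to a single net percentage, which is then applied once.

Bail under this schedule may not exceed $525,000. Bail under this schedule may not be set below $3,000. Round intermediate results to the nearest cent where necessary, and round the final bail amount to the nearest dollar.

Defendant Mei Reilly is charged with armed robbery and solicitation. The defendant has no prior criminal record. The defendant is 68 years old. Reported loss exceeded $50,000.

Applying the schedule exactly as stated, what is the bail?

$261,250

Base amounts from the schedule: armed robbery $254,000; solicitation $7,300.
Stacking rule: highest base plus $21,000 per additional charge. Highest is armed robbery at $254,000; 1 additional charge → +$21,000. Combined base = $275,000.
Net percentage adjustment: +25% −15% −15% = −5%. $275,000 × 0.95 = $261,250.
$261,250 is within the $525,000 maximum.
$261,250 is at or above the $3,000 minimum.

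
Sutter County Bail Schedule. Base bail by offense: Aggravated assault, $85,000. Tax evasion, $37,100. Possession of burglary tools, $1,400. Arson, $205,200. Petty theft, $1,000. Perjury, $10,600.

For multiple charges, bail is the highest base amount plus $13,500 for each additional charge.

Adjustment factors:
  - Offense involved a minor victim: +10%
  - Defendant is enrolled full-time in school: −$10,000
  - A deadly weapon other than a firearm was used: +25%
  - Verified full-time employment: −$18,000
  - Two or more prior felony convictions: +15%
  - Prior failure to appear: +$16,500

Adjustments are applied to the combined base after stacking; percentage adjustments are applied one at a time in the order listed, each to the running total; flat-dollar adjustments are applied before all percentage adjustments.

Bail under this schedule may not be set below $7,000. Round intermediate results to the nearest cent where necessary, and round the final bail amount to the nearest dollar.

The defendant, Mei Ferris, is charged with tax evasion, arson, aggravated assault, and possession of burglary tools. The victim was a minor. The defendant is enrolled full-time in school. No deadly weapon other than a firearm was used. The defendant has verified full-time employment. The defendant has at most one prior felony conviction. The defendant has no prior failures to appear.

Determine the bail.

$239,470

Base amounts from the schedule: tax evasion $37,100; arson $205,200; aggravated assault $85,000; possession of burglary tools $1,400.
Stacking rule: highest base plus $13,500 per additional charge. Highest is arson at $205,200; 3 additional charges → +$40,500. Combined base = $245,700.
Defendant is enrolled full-time in school (−$10,000 flat): $245,700 − $10,000 = $235,700.
Verified full-time employment (−$18,000 flat): $235,700 − $18,000 = $217,700.
Offense involved a minor victim (+10%): $217,700 × 1.1 = $239,470.
$239,470 is at or above the $7,000 minimum.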